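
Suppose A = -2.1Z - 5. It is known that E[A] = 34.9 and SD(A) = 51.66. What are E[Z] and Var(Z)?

E[Z] = -19, Var(Z) = 605.16

From A = -2.1Z - 5: E[A] = a·E[Z] + b, so E[Z] = (E[A] − b)/a = (34.9 − (-5))/(-2.1) = -19.
Var(A) = 51.66² = 2668.7556.
Var(A) = a²·Var(Z), so Var(Z) = 2668.7556/(-2.1)² = 605.16.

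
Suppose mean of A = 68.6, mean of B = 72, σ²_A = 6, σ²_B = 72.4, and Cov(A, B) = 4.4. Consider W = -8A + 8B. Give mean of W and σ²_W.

mean of W = 27.2, σ²_W = 4454.4

mean of W = (-8)·mean of A + 8·mean of B = (-8)·68.6 + 8·72 = 27.2.
σ²_W = a²·σ²_A + b²·σ²_B + 2ab·Cov(A, B) with a = -8, b = 8.
= (-8)²·6 + 8²·72.4 + 2·(-8)·8·4.4
= 384 + 4633.6 + (-563.2) = 4454.4.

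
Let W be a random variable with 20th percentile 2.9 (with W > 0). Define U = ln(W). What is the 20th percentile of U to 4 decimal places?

20th percentile of U = 1.0647

ln(W) is increasing, so P_{20}(U) = g(P_{20}(W)) ≈ 1.0647.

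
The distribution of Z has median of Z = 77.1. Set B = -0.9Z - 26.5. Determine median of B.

median of B = -95.89

A linear map preserves order up to sign, so median of B = a·median of Z + b = (-0.9)·77.1 + (-26.5) = -95.89.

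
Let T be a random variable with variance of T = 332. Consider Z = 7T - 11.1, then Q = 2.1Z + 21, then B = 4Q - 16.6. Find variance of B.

variance of B = 1147870.08

variance of Z = 7²·332 = 16268.
variance of Q = 2.1²·16268 = 71741.88.
variance of B = 4²·71741.88 = 1147870.08.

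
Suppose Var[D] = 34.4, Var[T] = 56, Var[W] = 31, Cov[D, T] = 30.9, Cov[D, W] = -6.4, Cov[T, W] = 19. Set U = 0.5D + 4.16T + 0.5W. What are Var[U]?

Var[U] = a²·Var[D] + b²·Var[T] + c²·Var[W] + 2ab·Cov[D, T] + 2ac·Cov[D, W] + 2bc·Cov[T, W], with a = 0.5, b = 4.16, c = 0.5.
= 8.6 + 969.1136 + 7.75 + 128.544 + (-3.2) + 79.04
= 1189.8476.

Var[U] = 1189.8476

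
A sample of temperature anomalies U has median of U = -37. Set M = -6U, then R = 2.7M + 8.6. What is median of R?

median of R = 608

median of M = (-6)·(-37) = 222.
median of R = 2.7·222 + 8.6 = 608.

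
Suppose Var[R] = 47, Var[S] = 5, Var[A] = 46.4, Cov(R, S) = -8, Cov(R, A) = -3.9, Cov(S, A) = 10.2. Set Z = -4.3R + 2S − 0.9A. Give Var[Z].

Var[Z] = a²·Var[R] + b²·Var[S] + c²·Var[A] + 2ab·Cov(R, S) + 2ac·Cov(R, A) + 2bc·Cov(S, A), with a = -4.3, b = 2, c = -0.9.
= 869.03 + 20 + 37.584 + 137.6 + (-30.186) + (-36.72)
= 997.308.

Var[Z] = 997.308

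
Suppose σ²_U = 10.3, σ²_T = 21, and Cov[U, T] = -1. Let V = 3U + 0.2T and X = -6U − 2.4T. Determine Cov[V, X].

By bilinearity, Cov[V, X] = ac·σ²_U + bd·σ²_T + (ad+bc)·Cov[U, T], with a=3, b=0.2, c=-6, d=-2.4.
ac·σ²_U = 3·(-6)·10.3 = -185.4
bd·σ²_T = 0.2·(-2.4)·21 = -10.08
(ad+bc)·Cov[U, T] = (-8.4)·(-1) = 8.4
Cov[V, X] = -185.4 + (-10.08) + 8.4 = -187.08.

Cov[V, X] = -187.08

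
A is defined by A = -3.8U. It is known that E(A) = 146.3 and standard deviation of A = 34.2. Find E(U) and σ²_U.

From A = -3.8U: E(A) = a·E(U) + b, so E(U) = (E(A) − b)/a = (146.3 − 0)/(-3.8) = -38.5.
σ²_A = 34.2² = 1169.64.
σ²_A = a²·σ²_U, so σ²_U = 1169.64/(-3.8)² = 81.

E(U) = -38.5, σ²_U = 81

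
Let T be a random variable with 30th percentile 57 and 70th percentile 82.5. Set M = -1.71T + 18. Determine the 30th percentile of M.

30th percentile of M = -123.075

Since a = -1.71 < 0 the transformation is decreasing, reversing order: the 30th percentile of M corresponds to the 70th percentile of T.
So P_{30}(M) = a·P_{70}(T) + b = (-1.71)·82.5 + 18 = -123.075.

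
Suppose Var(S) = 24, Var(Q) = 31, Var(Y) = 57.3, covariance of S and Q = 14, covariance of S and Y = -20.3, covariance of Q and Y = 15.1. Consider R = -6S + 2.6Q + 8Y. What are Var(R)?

Var(R) = 6880.92

Var(R) = a²·Var(S) + b²·Var(Q) + c²·Var(Y) + 2ab·covariance of S and Q + 2ac·covariance of S and Y + 2bc·covariance of Q and Y, with a = -6, b = 2.6, c = 8.
= 864 + 209.56 + 3667.2 + (-436.8) + 1948.8 + 628.16
= 6880.92.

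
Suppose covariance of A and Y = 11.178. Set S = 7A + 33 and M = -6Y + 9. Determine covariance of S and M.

covariance of S and M = -469.476

covariance of S and M = a·c·covariance of A and Y = 7·(-6)·11.178 = -469.476. Additive constants drop out.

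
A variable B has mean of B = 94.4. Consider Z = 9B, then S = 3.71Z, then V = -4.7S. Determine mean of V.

mean of V = -14814.4752

mean of Z = 9·94.4 = 849.6.
mean of S = 3.71·849.6 = 3152.016.
mean of V = (-4.7)·3152.016 = -14814.4752.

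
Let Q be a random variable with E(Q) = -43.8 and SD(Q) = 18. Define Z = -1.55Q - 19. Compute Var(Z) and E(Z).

Z = -1.55Q - 19 is linear with a = -1.55, b = -19.
Var(Q) = 18² = 324.
Var(Z) = a²·Var(Q) = (-1.55)²·324 = 778.41 (the additive constant -19 does not affect variance).
E(Z) = a·E(Q) + b = (-1.55)·(-43.8) + (-19) = 48.89.

Var(Z) = 778.41, E(Z) = 48.89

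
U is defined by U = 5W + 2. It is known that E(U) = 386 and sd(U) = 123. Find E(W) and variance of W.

From U = 5W + 2: E(U) = a·E(W) + b, so E(W) = (E(U) − b)/a = (386 − 2)/5 = 76.8.
variance of U = 123² = 15129.
variance of U = a²·variance of W, so variance of W = 15129/5² = 605.16.

E(W) = 76.8, variance of W = 605.16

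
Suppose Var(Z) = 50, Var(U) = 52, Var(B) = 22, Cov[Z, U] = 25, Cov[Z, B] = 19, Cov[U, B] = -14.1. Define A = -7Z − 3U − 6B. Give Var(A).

Var(A) = a²·Var(Z) + b²·Var(U) + c²·Var(B) + 2ab·Cov[Z, U] + 2ac·Cov[Z, B] + 2bc·Cov[U, B], with a = -7, b = -3, c = -6.
= 2450 + 468 + 792 + 1050 + 1596 + (-507.6)
= 5848.4.

Var(A) = 5848.4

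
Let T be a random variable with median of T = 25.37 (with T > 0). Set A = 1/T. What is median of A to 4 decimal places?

1/T is monotone on this domain, so median of A = 1/(25.37) ≈ 0.0394.

median of A = 0.0394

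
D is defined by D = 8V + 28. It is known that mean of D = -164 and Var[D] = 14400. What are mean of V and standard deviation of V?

From D = 8V + 28: mean of D = a·mean of V + b, so mean of V = (mean of D − b)/a = (-164 − 28)/8 = -24.
standard deviation of D = √14400 = 120.
standard deviation of D = |a|·standard deviation of V, so standard deviation of V = 120/|8| = 15.

mean of V = -24, standard deviation of V = 15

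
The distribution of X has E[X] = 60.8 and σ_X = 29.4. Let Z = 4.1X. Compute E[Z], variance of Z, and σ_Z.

Z = 4.1X is linear with a = 4.1, b = 0.
E[Z] = a·E[X] + b = 4.1·60.8 = 249.28.
variance of X = 29.4² = 864.36.
variance of Z = a²·variance of X = 4.1²·864.36 = 14529.8916.
σ_Z = |a|·σ_X = |4.1|·29.4 = 120.54.

E[Z] = 249.28, variance of Z = 14529.8916, σ_Z = 120.54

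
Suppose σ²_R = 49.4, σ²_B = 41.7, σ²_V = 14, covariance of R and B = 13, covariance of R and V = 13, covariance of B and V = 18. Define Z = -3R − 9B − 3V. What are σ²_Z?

σ²_Z = a²·σ²_R + b²·σ²_B + c²·σ²_V + 2ab·covariance of R and B + 2ac·covariance of R and V + 2bc·covariance of B and V, with a = -3, b = -9, c = -3.
= 444.6 + 3377.7 + 126 + 702 + 234 + 972
= 5856.3.

σ²_Z = 5856.3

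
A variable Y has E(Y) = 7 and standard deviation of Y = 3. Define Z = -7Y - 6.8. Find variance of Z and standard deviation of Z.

variance of Z = 441, standard deviation of Z = 21

Z = -7Y - 6.8 is linear with a = -7, b = -6.8.
variance of Y = 3² = 9.
variance of Z = a²·variance of Y = (-7)²·9 = 441 (the additive constant -6.8 does not affect variance).
standard deviation of Z = |a|·standard deviation of Y = |-7|·3 = 21.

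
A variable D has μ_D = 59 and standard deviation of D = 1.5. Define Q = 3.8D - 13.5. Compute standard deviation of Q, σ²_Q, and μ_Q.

Q = 3.8D - 13.5 is linear with a = 3.8, b = -13.5.
standard deviation of Q = |a|·standard deviation of D = |3.8|·1.5 = 5.7.
σ²_D = 1.5² = 2.25.
σ²_Q = a²·σ²_D = 3.8²·2.25 = 32.49 (the additive constant -13.5 does not affect variance).
μ_Q = a·μ_D + b = 3.8·59 + (-13.5) = 210.7.

standard deviation of Q = 5.7, σ²_Q = 32.49, μ_Q = 210.7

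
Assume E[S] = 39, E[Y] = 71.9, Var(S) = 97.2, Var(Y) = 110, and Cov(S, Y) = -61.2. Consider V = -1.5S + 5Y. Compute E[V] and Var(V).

E[V] = 301, Var(V) = 3886.7

E[V] = (-1.5)·E[S] + 5·E[Y] = (-1.5)·39 + 5·71.9 = 301.
Var(V) = a²·Var(S) + b²·Var(Y) + 2ab·Cov(S, Y) with a = -1.5, b = 5.
= (-1.5)²·97.2 + 5²·110 + 2·(-1.5)·5·(-61.2)
= 218.7 + 2750 + 918 = 3886.7.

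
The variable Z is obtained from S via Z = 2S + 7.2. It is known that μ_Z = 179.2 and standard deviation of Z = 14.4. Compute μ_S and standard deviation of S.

From Z = 2S + 7.2: μ_Z = a·μ_S + b, so μ_S = (μ_Z − b)/a = (179.2 − 7.2)/2 = 86.
standard deviation of Z = |a|·standard deviation of S, so standard deviation of S = 14.4/|2| = 7.2.

μ_S = 86, standard deviation of S = 7.2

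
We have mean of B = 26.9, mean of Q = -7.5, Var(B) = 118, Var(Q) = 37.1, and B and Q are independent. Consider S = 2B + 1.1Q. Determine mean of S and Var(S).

mean of S = 45.55, Var(S) = 516.891

mean of S = 2·mean of B + 1.1·mean of Q = 2·26.9 + 1.1·(-7.5) = 45.55.
Var(S) = a²·Var(B) + b²·Var(Q) + 2ab·Cov[B, Q] with a = 2, b = 1.1.
Independence gives Cov[B, Q] = 0.
= 2²·118 + 1.1²·37.1 + 2·2·1.1·0
= 472 + 44.891 + 0 = 516.891.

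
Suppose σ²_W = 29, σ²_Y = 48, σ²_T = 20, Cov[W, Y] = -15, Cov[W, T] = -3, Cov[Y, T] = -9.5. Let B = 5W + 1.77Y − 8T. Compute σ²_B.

σ²_B = 2398.9192

σ²_B = a²·σ²_W + b²·σ²_Y + c²·σ²_T + 2ab·Cov[W, Y] + 2ac·Cov[W, T] + 2bc·Cov[Y, T], with a = 5, b = 1.77, c = -8.
= 725 + 150.3792 + 1280 + (-265.5) + 240 + 269.04
= 2398.9192.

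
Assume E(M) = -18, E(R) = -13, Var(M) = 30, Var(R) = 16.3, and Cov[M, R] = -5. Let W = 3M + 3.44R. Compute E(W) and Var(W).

E(W) = -98.72, Var(W) = 359.68768

E(W) = 3·E(M) + 3.44·E(R) = 3·(-18) + 3.44·(-13) = -98.72.
Var(W) = a²·Var(M) + b²·Var(R) + 2ab·Cov[M, R] with a = 3, b = 3.44.
= 3²·30 + 3.44²·16.3 + 2·3·3.44·(-5)
= 270 + 192.88768 + (-103.2) = 359.68768.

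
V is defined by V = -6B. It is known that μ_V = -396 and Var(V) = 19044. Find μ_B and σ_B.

μ_B = 66, σ_B = 23

From V = -6B: μ_V = a·μ_B + b, so μ_B = (μ_V − b)/a = (-396 − 0)/(-6) = 66.
σ_V = √19044 = 138.
σ_V = |a|·σ_B, so σ_B = 138/|-6| = 23.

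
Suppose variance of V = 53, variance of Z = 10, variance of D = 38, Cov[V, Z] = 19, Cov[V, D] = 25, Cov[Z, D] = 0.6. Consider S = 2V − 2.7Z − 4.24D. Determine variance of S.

variance of S = 352.5864

variance of S = a²·variance of V + b²·variance of Z + c²·variance of D + 2ab·Cov[V, Z] + 2ac·Cov[V, D] + 2bc·Cov[Z, D], with a = 2, b = -2.7, c = -4.24.
= 212 + 72.9 + 683.1488 + (-205.2) + (-424) + 13.7376
= 352.5864.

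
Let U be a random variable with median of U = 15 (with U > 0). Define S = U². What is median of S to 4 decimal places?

U² is monotone on this domain, so median of S = square(15) = 225.

median of S = 225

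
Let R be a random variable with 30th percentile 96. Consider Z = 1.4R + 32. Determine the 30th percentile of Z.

Since a = 1.4 > 0 the transformation is increasing, so the 30th percentile of Z = a·(P_{30} of R) + b = 1.4·96 + 32 = 166.4.

30th percentile of Z = 166.4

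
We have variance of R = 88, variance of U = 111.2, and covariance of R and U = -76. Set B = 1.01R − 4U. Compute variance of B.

variance of B = 2483.0488

variance of B = a²·variance of R + b²·variance of U + 2ab·covariance of R and U with a = 1.01, b = -4.
= 1.01²·88 + (-4)²·111.2 + 2·1.01·(-4)·(-76)
= 89.7688 + 1779.2 + 614.08 = 2483.0488.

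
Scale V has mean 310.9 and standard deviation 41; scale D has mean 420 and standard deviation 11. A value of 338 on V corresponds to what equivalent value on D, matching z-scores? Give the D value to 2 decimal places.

z = (338 − 310.9)/41 ≈ 0.661.
D = 420 + z·11 = 420 + (338 − 310.9)·11/41 ≈ 427.27.

D = 427.27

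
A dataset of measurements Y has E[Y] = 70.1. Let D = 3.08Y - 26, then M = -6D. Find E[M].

E[D] = 3.08·70.1 + (-26) = 189.908.
E[M] = (-6)·189.908 = -1139.448.

E[M] = -1139.448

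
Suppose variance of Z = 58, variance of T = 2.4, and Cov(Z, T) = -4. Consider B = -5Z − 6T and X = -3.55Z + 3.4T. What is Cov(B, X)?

By bilinearity, Cov(B, X) = ac·variance of Z + bd·variance of T + (ad+bc)·Cov(Z, T), with a=-5, b=-6, c=-3.55, d=3.4.
ac·variance of Z = (-5)·(-3.55)·58 = 1029.5
bd·variance of T = (-6)·3.4·2.4 = -48.96
(ad+bc)·Cov(Z, T) = (4.3)·(-4) = -17.2
Cov(B, X) = 1029.5 + (-48.96) + (-17.2) = 963.34.

Cov(B, X) = 963.34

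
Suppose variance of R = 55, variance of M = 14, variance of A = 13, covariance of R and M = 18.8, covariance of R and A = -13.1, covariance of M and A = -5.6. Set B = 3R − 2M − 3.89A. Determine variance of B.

variance of B = a²·variance of R + b²·variance of M + c²·variance of A + 2ab·covariance of R and M + 2ac·covariance of R and A + 2bc·covariance of M and A, with a = 3, b = -2, c = -3.89.
= 495 + 56 + 196.7173 + (-225.6) + 305.754 + (-87.136)
= 740.7353.

variance of B = 740.7353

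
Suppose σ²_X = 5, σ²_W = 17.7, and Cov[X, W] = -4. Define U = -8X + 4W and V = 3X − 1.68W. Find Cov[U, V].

Cov[U, V] = -340.704

By bilinearity, Cov[U, V] = ac·σ²_X + bd·σ²_W + (ad+bc)·Cov[X, W], with a=-8, b=4, c=3, d=-1.68.
ac·σ²_X = (-8)·3·5 = -120
bd·σ²_W = 4·(-1.68)·17.7 = -118.944
(ad+bc)·Cov[X, W] = (25.44)·(-4) = -101.76
Cov[U, V] = -120 + (-118.944) + (-101.76) = -340.704.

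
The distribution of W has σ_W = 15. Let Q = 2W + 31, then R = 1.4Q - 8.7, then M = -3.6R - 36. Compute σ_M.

σ_Q = |2|·15 = 30.
σ_R = |1.4|·30 = 42.
σ_M = |-3.6|·42 = 151.2.

σ_M = 151.2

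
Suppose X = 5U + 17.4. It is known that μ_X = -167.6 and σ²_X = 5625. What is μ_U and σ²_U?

From X = 5U + 17.4: μ_X = a·μ_U + b, so μ_U = (μ_X − b)/a = (-167.6 − 17.4)/5 = -37.
σ²_X = a²·σ²_U, so σ²_U = 5625/5² = 225.

μ_U = -37, σ²_U = 225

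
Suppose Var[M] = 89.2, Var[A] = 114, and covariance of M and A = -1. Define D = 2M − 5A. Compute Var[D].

Var[D] = a²·Var[M] + b²·Var[A] + 2ab·covariance of M and A with a = 2, b = -5.
= 2²·89.2 + (-5)²·114 + 2·2·(-5)·(-1)
= 356.8 + 2850 + 20 = 3226.8.

Var[D] = 3226.8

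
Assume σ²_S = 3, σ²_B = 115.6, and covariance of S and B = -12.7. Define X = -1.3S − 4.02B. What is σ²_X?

σ²_X = a²·σ²_S + b²·σ²_B + 2ab·covariance of S and B with a = -1.3, b = -4.02.
= (-1.3)²·3 + (-4.02)²·115.6 + 2·(-1.3)·(-4.02)·(-12.7)
= 5.07 + 1868.14224 + (-132.7404) = 1740.47184.

σ²_X = 1740.47184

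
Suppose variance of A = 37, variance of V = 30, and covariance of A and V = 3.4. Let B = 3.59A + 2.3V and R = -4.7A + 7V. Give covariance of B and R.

covariance of B and R = -92.613

By bilinearity, covariance of B and R = ac·variance of A + bd·variance of V + (ad+bc)·covariance of A and V, with a=3.59, b=2.3, c=-4.7, d=7.
ac·variance of A = 3.59·(-4.7)·37 = -624.301
bd·variance of V = 2.3·7·30 = 483
(ad+bc)·covariance of A and V = (14.32)·3.4 = 48.688
covariance of B and R = -624.301 + 483 + 48.688 = -92.613.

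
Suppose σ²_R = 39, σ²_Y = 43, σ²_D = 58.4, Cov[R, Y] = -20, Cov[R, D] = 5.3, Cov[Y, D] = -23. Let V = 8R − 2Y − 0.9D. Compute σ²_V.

σ²_V = 3196.184

σ²_V = a²·σ²_R + b²·σ²_Y + c²·σ²_D + 2ab·Cov[R, Y] + 2ac·Cov[R, D] + 2bc·Cov[Y, D], with a = 8, b = -2, c = -0.9.
= 2496 + 172 + 47.304 + 640 + (-76.32) + (-82.8)
= 3196.184.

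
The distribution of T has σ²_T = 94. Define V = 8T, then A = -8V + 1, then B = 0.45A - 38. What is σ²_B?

σ²_V = 8²·94 = 6016.
σ²_A = (-8)²·6016 = 385024.
σ²_B = 0.45²·385024 = 77967.36.

σ²_B = 77967.36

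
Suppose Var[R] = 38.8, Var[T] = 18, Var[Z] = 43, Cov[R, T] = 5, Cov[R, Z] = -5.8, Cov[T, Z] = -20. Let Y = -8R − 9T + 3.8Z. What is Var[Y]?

Var[Y] = 7002.76

Var[Y] = a²·Var[R] + b²·Var[T] + c²·Var[Z] + 2ab·Cov[R, T] + 2ac·Cov[R, Z] + 2bc·Cov[T, Z], with a = -8, b = -9, c = 3.8.
= 2483.2 + 1458 + 620.92 + 720 + 352.64 + 1368
= 7002.76.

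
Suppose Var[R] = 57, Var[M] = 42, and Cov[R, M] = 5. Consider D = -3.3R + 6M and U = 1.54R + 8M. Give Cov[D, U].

By bilinearity, Cov[D, U] = ac·Var[R] + bd·Var[M] + (ad+bc)·Cov[R, M], with a=-3.3, b=6, c=1.54, d=8.
ac·Var[R] = (-3.3)·1.54·57 = -289.674
bd·Var[M] = 6·8·42 = 2016
(ad+bc)·Cov[R, M] = (-17.16)·5 = -85.8
Cov[D, U] = -289.674 + 2016 + (-85.8) = 1640.526.

Cov[D, U] = 1640.526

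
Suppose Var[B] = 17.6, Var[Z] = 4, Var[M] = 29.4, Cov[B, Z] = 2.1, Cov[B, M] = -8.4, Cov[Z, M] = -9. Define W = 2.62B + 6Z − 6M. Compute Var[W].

Var[W] = a²·Var[B] + b²·Var[Z] + c²·Var[M] + 2ab·Cov[B, Z] + 2ac·Cov[B, M] + 2bc·Cov[Z, M], with a = 2.62, b = 6, c = -6.
= 120.81344 + 144 + 1058.4 + 66.024 + 264.096 + 648
= 2301.33344.

Var[W] = 2301.33344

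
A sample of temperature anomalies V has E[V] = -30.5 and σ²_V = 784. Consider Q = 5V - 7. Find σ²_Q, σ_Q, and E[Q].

σ²_Q = 19600, σ_Q = 140, E[Q] = -159.5

Q = 5V - 7 is linear with a = 5, b = -7.
σ²_Q = a²·σ²_V = 5²·784 = 19600 (the additive constant -7 does not affect variance).
σ_V = √784 = 28.
σ_Q = |a|·σ_V = |5|·28 = 140.
E[Q] = a·E[V] + b = 5·(-30.5) + (-7) = -159.5.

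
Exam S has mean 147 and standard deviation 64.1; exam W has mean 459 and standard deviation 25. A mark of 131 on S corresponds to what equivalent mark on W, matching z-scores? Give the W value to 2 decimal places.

W = 452.76

z = (131 − 147)/64.1 ≈ -0.2496.
W = 459 + z·25 = 459 + (131 − 147)·25/64.1 ≈ 452.76.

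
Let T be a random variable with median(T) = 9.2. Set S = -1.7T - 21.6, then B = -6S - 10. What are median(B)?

median(B) = 213.44

median(S) = (-1.7)·9.2 + (-21.6) = -37.24.
median(B) = (-6)·(-37.24) + (-10) = 213.44.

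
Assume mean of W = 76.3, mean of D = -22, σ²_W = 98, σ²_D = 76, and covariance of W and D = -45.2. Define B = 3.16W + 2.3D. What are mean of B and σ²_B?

mean of B = 190.508, σ²_B = 723.6016

mean of B = 3.16·mean of W + 2.3·mean of D = 3.16·76.3 + 2.3·(-22) = 190.508.
σ²_B = a²·σ²_W + b²·σ²_D + 2ab·covariance of W and D with a = 3.16, b = 2.3.
= 3.16²·98 + 2.3²·76 + 2·3.16·2.3·(-45.2)
= 978.5888 + 402.04 + (-657.0272) = 723.6016.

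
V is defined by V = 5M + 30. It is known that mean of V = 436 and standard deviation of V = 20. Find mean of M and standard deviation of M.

From V = 5M + 30: mean of V = a·mean of M + b, so mean of M = (mean of V − b)/a = (436 − 30)/5 = 81.2.
standard deviation of V = |a|·standard deviation of M, so standard deviation of M = 20/|5| = 4.

mean of M = 81.2, standard deviation of M = 4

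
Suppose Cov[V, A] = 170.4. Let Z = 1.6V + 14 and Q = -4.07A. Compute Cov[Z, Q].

Cov[Z, Q] = -1109.6448

Cov[Z, Q] = a·c·Cov[V, A] = 1.6·(-4.07)·170.4 = -1109.6448. Additive constants drop out.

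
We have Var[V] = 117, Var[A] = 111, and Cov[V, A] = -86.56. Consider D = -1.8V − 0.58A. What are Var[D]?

Var[D] = a²·Var[V] + b²·Var[A] + 2ab·Cov[V, A] with a = -1.8, b = -0.58.
= (-1.8)²·117 + (-0.58)²·111 + 2·(-1.8)·(-0.58)·(-86.56)
= 379.08 + 37.3404 + (-180.73728) = 235.68312.

Var[D] = 235.68312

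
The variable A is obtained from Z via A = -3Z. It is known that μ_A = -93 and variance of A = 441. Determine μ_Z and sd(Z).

From A = -3Z: μ_A = a·μ_Z + b, so μ_Z = (μ_A − b)/a = (-93 − 0)/(-3) = 31.
sd(A) = √441 = 21.
sd(A) = |a|·sd(Z), so sd(Z) = 21/|-3| = 7.

μ_Z = 31, sd(Z) = 7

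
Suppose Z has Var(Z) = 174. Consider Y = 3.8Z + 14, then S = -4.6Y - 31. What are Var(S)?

Var(S) = 53165.7696

Var(Y) = 3.8²·174 = 2512.56.
Var(S) = (-4.6)²·2512.56 = 53165.7696.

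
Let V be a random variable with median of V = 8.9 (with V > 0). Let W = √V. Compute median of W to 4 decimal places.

median of W = 2.9833

√V is monotone on this domain, so median of W = √(8.9) ≈ 2.9833.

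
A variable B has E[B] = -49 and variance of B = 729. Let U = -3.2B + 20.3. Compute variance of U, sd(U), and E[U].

U = -3.2B + 20.3 is linear with a = -3.2, b = 20.3.
variance of U = a²·variance of B = (-3.2)²·729 = 7464.96 (the additive constant 20.3 does not affect variance).
sd(B) = √729 = 27.
sd(U) = |a|·sd(B) = |-3.2|·27 = 86.4.
E[U] = a·E[B] + b = (-3.2)·(-49) + 20.3 = 177.1.

variance of U = 7464.96, sd(U) = 86.4, E[U] = 177.1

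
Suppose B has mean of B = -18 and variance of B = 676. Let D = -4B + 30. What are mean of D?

mean of D = 102

D = -4B + 30 is linear with a = -4, b = 30.
mean of D = a·mean of B + b = (-4)·(-18) + 30 = 102.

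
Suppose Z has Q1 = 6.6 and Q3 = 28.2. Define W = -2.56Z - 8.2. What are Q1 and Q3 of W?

a = -2.56 < 0 reverses order: Q1(W) comes from Q3(Z), Q3(W) from Q1(Z).
Q1(W) = (-2.56)·28.2 + (-8.2) = -80.392; Q3(W) = (-2.56)·6.6 + (-8.2) = -25.096.

Q1(W) = -80.392, Q3(W) = -25.096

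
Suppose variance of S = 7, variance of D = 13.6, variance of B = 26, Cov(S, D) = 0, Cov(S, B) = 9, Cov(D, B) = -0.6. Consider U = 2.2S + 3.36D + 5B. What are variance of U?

variance of U = a²·variance of S + b²·variance of D + c²·variance of B + 2ab·Cov(S, D) + 2ac·Cov(S, B) + 2bc·Cov(D, B), with a = 2.2, b = 3.36, c = 5.
= 33.88 + 153.53856 + 650 + 0 + 198 + (-20.16)
= 1015.25856.

variance of U = 1015.25856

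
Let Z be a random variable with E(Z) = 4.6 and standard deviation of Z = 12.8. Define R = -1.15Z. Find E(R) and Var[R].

E(R) = -5.29, Var[R] = 216.6784

R = -1.15Z is linear with a = -1.15, b = 0.
E(R) = a·E(Z) + b = (-1.15)·4.6 = -5.29.
Var[Z] = 12.8² = 163.84.
Var[R] = a²·Var[Z] = (-1.15)²·163.84 = 216.6784.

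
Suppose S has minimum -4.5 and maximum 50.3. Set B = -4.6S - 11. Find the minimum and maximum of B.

a = -4.6 < 0, so order reverses: min(B) = a·max(S)+b = (-4.6)·50.3 + (-11) = -242.38; max(B) = a·min(S)+b = (-4.6)·(-4.5) + (-11) = 9.7.

min(B) = -242.38, max(B) = 9.7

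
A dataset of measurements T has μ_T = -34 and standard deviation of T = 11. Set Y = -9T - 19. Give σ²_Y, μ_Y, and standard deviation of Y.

Y = -9T - 19 is linear with a = -9, b = -19.
σ²_T = 11² = 121.
σ²_Y = a²·σ²_T = (-9)²·121 = 9801 (the additive constant -19 does not affect variance).
μ_Y = a·μ_T + b = (-9)·(-34) + (-19) = 287.
standard deviation of Y = |a|·standard deviation of T = |-9|·11 = 99.

σ²_Y = 9801, μ_Y = 287, standard deviation of Y = 99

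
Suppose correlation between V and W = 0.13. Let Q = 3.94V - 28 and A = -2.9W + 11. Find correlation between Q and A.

Linear rescalings preserve |correlation|; the slopes 3.94 and -2.9 have opposite signs, so the correlation flips sign: correlation between Q and A = −correlation between V and W = -0.13.

correlation between Q and A = -0.13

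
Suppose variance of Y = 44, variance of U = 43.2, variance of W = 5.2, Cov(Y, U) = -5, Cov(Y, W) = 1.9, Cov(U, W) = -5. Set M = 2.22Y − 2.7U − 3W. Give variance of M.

variance of M = a²·variance of Y + b²·variance of U + c²·variance of W + 2ab·Cov(Y, U) + 2ac·Cov(Y, W) + 2bc·Cov(U, W), with a = 2.22, b = -2.7, c = -3.
= 216.8496 + 314.928 + 46.8 + 59.94 + (-25.308) + (-81)
= 532.2096.

variance of M = 532.2096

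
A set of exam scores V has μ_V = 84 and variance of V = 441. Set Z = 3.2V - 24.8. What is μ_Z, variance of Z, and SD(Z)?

Z = 3.2V - 24.8 is linear with a = 3.2, b = -24.8.
μ_Z = a·μ_V + b = 3.2·84 + (-24.8) = 244.
variance of Z = a²·variance of V = 3.2²·441 = 4515.84 (the additive constant -24.8 does not affect variance).
SD(V) = √441 = 21.
SD(Z) = |a|·SD(V) = |3.2|·21 = 67.2.

μ_Z = 244, variance of Z = 4515.84, SD(Z) = 67.2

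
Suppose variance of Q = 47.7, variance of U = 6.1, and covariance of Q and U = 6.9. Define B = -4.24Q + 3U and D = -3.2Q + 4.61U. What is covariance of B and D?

covariance of B and D = 530.44644

By bilinearity, covariance of B and D = ac·variance of Q + bd·variance of U + (ad+bc)·covariance of Q and U, with a=-4.24, b=3, c=-3.2, d=4.61.
ac·variance of Q = (-4.24)·(-3.2)·47.7 = 647.1936
bd·variance of U = 3·4.61·6.1 = 84.363
(ad+bc)·covariance of Q and U = (-29.1464)·6.9 = -201.11016
covariance of B and D = 647.1936 + 84.363 + (-201.11016) = 530.44644.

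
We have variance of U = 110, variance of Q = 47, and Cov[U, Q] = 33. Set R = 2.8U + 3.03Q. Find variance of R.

variance of R = a²·variance of U + b²·variance of Q + 2ab·Cov[U, Q] with a = 2.8, b = 3.03.
= 2.8²·110 + 3.03²·47 + 2·2.8·3.03·33
= 862.4 + 431.5023 + 559.944 = 1853.8463.

variance of R = 1853.8463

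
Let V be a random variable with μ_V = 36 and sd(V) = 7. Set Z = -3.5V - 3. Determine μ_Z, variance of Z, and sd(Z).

μ_Z = -129, variance of Z = 600.25, sd(Z) = 24.5

Z = -3.5V - 3 is linear with a = -3.5, b = -3.
μ_Z = a·μ_V + b = (-3.5)·36 + (-3) = -129.
variance of V = 7² = 49.
variance of Z = a²·variance of V = (-3.5)²·49 = 600.25 (the additive constant -3 does not affect variance).
sd(Z) = |a|·sd(V) = |-3.5|·7 = 24.5.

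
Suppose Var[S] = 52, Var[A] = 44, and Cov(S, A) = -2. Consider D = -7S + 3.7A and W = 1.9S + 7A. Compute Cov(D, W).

Cov(D, W) = 531.94

By bilinearity, Cov(D, W) = ac·Var[S] + bd·Var[A] + (ad+bc)·Cov(S, A), with a=-7, b=3.7, c=1.9, d=7.
ac·Var[S] = (-7)·1.9·52 = -691.6
bd·Var[A] = 3.7·7·44 = 1139.6
(ad+bc)·Cov(S, A) = (-41.97)·(-2) = 83.94
Cov(D, W) = -691.6 + 1139.6 + 83.94 = 531.94.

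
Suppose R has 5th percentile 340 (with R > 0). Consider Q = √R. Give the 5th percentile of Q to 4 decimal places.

5th percentile of Q = 18.4391

√R is increasing, so P_{5}(Q) = g(P_{5}(R)) ≈ 18.4391.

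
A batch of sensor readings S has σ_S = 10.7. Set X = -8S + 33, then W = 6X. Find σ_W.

σ_W = 513.6

σ_X = |-8|·10.7 = 85.6.
σ_W = |6|·85.6 = 513.6.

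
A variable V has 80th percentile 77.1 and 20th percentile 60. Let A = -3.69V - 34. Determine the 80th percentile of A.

Since a = -3.69 < 0 the transformation is decreasing, reversing order: the 80th percentile of A corresponds to the 20th percentile of V.
So P_{80}(A) = a·P_{20}(V) + b = (-3.69)·60 + (-34) = -255.4.

80th percentile of A = -255.4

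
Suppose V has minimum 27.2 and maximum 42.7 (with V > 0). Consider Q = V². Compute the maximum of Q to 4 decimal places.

max(Q) = 1823.29

V² is increasing on this domain, so max(Q) comes from max(V) = 42.7: max(Q) = square(42.7) = 1823.29.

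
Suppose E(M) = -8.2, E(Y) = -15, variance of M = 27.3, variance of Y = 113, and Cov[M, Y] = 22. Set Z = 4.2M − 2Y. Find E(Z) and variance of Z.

E(Z) = 4.2·E(M) + (-2)·E(Y) = 4.2·(-8.2) + (-2)·(-15) = -4.44.
variance of Z = a²·variance of M + b²·variance of Y + 2ab·Cov[M, Y] with a = 4.2, b = -2.
= 4.2²·27.3 + (-2)²·113 + 2·4.2·(-2)·22
= 481.572 + 452 + (-369.6) = 563.972.

E(Z) = -4.44, variance of Z = 563.972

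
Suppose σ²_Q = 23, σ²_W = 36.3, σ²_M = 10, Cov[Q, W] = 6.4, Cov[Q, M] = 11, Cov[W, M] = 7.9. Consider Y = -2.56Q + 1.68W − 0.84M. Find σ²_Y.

σ²_Y = 230.20352

σ²_Y = a²·σ²_Q + b²·σ²_W + c²·σ²_M + 2ab·Cov[Q, W] + 2ac·Cov[Q, M] + 2bc·Cov[W, M], with a = -2.56, b = 1.68, c = -0.84.
= 150.7328 + 102.45312 + 7.056 + (-55.05024) + 47.3088 + (-22.29696)
= 230.20352.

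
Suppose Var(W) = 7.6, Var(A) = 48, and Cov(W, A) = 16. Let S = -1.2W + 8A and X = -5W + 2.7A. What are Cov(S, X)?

Cov(S, X) = 390.56

By bilinearity, Cov(S, X) = ac·Var(W) + bd·Var(A) + (ad+bc)·Cov(W, A), with a=-1.2, b=8, c=-5, d=2.7.
ac·Var(W) = (-1.2)·(-5)·7.6 = 45.6
bd·Var(A) = 8·2.7·48 = 1036.8
(ad+bc)·Cov(W, A) = (-43.24)·16 = -691.84
Cov(S, X) = 45.6 + 1036.8 + (-691.84) = 390.56.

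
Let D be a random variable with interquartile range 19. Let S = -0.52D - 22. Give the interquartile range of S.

Under S = aD + b, IQR(S) = |a|·IQR(D) = |-0.52|·19 = 9.88 (shifts cancel; spread scales by |a|).

IQR(S) = 9.88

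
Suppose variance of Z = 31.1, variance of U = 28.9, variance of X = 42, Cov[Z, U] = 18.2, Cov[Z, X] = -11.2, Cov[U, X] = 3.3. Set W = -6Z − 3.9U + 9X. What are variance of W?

variance of W = a²·variance of Z + b²·variance of U + c²·variance of X + 2ab·Cov[Z, U] + 2ac·Cov[Z, X] + 2bc·Cov[U, X], with a = -6, b = -3.9, c = 9.
= 1119.6 + 439.569 + 3402 + 851.76 + 1209.6 + (-231.66)
= 6790.869.

variance of W = 6790.869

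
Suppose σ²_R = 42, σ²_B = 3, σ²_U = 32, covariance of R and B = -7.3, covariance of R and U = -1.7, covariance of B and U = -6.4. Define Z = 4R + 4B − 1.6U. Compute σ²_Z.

σ²_Z = a²·σ²_R + b²·σ²_B + c²·σ²_U + 2ab·covariance of R and B + 2ac·covariance of R and U + 2bc·covariance of B and U, with a = 4, b = 4, c = -1.6.
= 672 + 48 + 81.92 + (-233.6) + 21.76 + 81.92
= 672.

σ²_Z = 672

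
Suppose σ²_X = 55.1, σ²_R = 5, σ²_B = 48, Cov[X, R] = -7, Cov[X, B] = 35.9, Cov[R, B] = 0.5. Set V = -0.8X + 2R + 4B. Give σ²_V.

σ²_V = a²·σ²_X + b²·σ²_R + c²·σ²_B + 2ab·Cov[X, R] + 2ac·Cov[X, B] + 2bc·Cov[R, B], with a = -0.8, b = 2, c = 4.
= 35.264 + 20 + 768 + 22.4 + (-229.76) + 8
= 623.904.

σ²_V = 623.904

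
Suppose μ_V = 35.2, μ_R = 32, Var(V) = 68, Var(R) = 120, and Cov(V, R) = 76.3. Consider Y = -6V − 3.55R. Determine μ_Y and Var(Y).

μ_Y = (-6)·μ_V + (-3.55)·μ_R = (-6)·35.2 + (-3.55)·32 = -324.8.
Var(Y) = a²·Var(V) + b²·Var(R) + 2ab·Cov(V, R) with a = -6, b = -3.55.
= (-6)²·68 + (-3.55)²·120 + 2·(-6)·(-3.55)·76.3
= 2448 + 1512.3 + 3250.38 = 7210.68.

μ_Y = -324.8, Var(Y) = 7210.68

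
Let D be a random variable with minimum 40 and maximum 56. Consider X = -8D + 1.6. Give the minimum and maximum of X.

min(X) = -446.4, max(X) = -318.4

a = -8 < 0, so order reverses: min(X) = a·max(D)+b = (-8)·56 + 1.6 = -446.4; max(X) = a·min(D)+b = (-8)·40 + 1.6 = -318.4.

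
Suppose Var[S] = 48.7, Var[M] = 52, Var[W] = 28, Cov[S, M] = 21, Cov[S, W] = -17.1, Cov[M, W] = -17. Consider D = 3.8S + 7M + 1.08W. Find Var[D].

Var[D] = 4003.6904

Var[D] = a²·Var[S] + b²·Var[M] + c²·Var[W] + 2ab·Cov[S, M] + 2ac·Cov[S, W] + 2bc·Cov[M, W], with a = 3.8, b = 7, c = 1.08.
= 703.228 + 2548 + 32.6592 + 1117.2 + (-140.3568) + (-257.04)
= 4003.6904.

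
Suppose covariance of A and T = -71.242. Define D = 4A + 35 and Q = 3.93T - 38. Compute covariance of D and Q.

covariance of D and Q = a·c·covariance of A and T = 4·3.93·(-71.242) = -1119.92424. Additive constants drop out.

covariance of D and Q = -1119.92424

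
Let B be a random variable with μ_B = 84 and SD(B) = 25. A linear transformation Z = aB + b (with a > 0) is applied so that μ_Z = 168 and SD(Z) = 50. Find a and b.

SD(Z) = a·SD(B) (a > 0), so a = 50/25 = 2.
μ_Z = a·μ_B + b, so b = 168 − 2·84 = 0.

a = 2, b = 0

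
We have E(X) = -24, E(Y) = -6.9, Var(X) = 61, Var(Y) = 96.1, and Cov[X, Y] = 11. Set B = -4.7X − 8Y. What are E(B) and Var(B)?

E(B) = 168, Var(B) = 8325.09

E(B) = (-4.7)·E(X) + (-8)·E(Y) = (-4.7)·(-24) + (-8)·(-6.9) = 168.
Var(B) = a²·Var(X) + b²·Var(Y) + 2ab·Cov[X, Y] with a = -4.7, b = -8.
= (-4.7)²·61 + (-8)²·96.1 + 2·(-4.7)·(-8)·11
= 1347.49 + 6150.4 + 827.2 = 8325.09.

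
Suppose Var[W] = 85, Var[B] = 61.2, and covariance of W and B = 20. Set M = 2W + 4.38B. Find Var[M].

Var[M] = 1864.48528

Var[M] = a²·Var[W] + b²·Var[B] + 2ab·covariance of W and B with a = 2, b = 4.38.
= 2²·85 + 4.38²·61.2 + 2·2·4.38·20
= 340 + 1174.08528 + 350.4 = 1864.48528.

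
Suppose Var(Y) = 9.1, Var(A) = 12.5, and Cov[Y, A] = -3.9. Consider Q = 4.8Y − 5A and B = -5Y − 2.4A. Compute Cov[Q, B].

Cov[Q, B] = -120.972

By bilinearity, Cov[Q, B] = ac·Var(Y) + bd·Var(A) + (ad+bc)·Cov[Y, A], with a=4.8, b=-5, c=-5, d=-2.4.
ac·Var(Y) = 4.8·(-5)·9.1 = -218.4
bd·Var(A) = (-5)·(-2.4)·12.5 = 150
(ad+bc)·Cov[Y, A] = (13.48)·(-3.9) = -52.572
Cov[Q, B] = -218.4 + 150 + (-52.572) = -120.972.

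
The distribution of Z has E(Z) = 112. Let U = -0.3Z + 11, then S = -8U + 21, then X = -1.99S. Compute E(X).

E(X) = -401.582

E(U) = (-0.3)·112 + 11 = -22.6.
E(S) = (-8)·(-22.6) + 21 = 201.8.
E(X) = (-1.99)·201.8 = -401.582.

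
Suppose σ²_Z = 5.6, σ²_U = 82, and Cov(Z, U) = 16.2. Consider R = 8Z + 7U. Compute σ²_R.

σ²_R = a²·σ²_Z + b²·σ²_U + 2ab·Cov(Z, U) with a = 8, b = 7.
= 8²·5.6 + 7²·82 + 2·8·7·16.2
= 358.4 + 4018 + 1814.4 = 6190.8.

σ²_R = 6190.8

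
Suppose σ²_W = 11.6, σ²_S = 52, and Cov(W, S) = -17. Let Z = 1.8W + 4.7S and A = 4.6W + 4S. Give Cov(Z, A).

Cov(Z, A) = 583.708

By bilinearity, Cov(Z, A) = ac·σ²_W + bd·σ²_S + (ad+bc)·Cov(W, S), with a=1.8, b=4.7, c=4.6, d=4.
ac·σ²_W = 1.8·4.6·11.6 = 96.048
bd·σ²_S = 4.7·4·52 = 977.6
(ad+bc)·Cov(W, S) = (28.82)·(-17) = -489.94
Cov(Z, A) = 96.048 + 977.6 + (-489.94) = 583.708.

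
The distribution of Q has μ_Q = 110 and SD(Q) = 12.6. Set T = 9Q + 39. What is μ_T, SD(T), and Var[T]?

μ_T = 1029, SD(T) = 113.4, Var[T] = 12859.56

T = 9Q + 39 is linear with a = 9, b = 39.
μ_T = a·μ_Q + b = 9·110 + 39 = 1029.
SD(T) = |a|·SD(Q) = |9|·12.6 = 113.4.
Var[Q] = 12.6² = 158.76.
Var[T] = a²·Var[Q] = 9²·158.76 = 12859.56 (the additive constant 39 does not affect variance).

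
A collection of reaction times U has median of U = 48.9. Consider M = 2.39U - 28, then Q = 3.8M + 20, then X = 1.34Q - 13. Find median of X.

median of X = 466.331132

median of M = 2.39·48.9 + (-28) = 88.871.
median of Q = 3.8·88.871 + 20 = 357.7098.
median of X = 1.34·357.7098 + (-13) = 466.331132.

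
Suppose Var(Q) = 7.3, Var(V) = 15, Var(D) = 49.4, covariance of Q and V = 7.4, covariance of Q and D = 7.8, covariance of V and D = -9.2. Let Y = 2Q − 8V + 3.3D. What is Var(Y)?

Var(Y) = 1879.086

Var(Y) = a²·Var(Q) + b²·Var(V) + c²·Var(D) + 2ab·covariance of Q and V + 2ac·covariance of Q and D + 2bc·covariance of V and D, with a = 2, b = -8, c = 3.3.
= 29.2 + 960 + 537.966 + (-236.8) + 102.96 + 485.76
= 1879.086.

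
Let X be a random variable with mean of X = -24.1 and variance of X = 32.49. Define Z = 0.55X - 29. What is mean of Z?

mean of Z = -42.255

Z = 0.55X - 29 is linear with a = 0.55, b = -29.
mean of Z = a·mean of X + b = 0.55·(-24.1) + (-29) = -42.255.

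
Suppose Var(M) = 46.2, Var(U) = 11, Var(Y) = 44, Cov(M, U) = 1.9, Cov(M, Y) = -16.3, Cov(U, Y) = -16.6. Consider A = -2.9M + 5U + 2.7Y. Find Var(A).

Var(A) = a²·Var(M) + b²·Var(U) + c²·Var(Y) + 2ab·Cov(M, U) + 2ac·Cov(M, Y) + 2bc·Cov(U, Y), with a = -2.9, b = 5, c = 2.7.
= 388.542 + 275 + 320.76 + (-55.1) + 255.258 + (-448.2)
= 736.26.

Var(A) = 736.26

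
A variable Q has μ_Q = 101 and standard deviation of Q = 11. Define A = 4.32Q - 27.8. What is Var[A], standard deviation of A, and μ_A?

Var[A] = 2258.1504, standard deviation of A = 47.52, μ_A = 408.52

A = 4.32Q - 27.8 is linear with a = 4.32, b = -27.8.
Var[Q] = 11² = 121.
Var[A] = a²·Var[Q] = 4.32²·121 = 2258.1504 (the additive constant -27.8 does not affect variance).
standard deviation of A = |a|·standard deviation of Q = |4.32|·11 = 47.52.
μ_A = a·μ_Q + b = 4.32·101 + (-27.8) = 408.52.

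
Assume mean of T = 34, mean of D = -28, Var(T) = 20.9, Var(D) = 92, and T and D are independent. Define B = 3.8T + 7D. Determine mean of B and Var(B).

mean of B = 3.8·mean of T + 7·mean of D = 3.8·34 + 7·(-28) = -66.8.
Var(B) = a²·Var(T) + b²·Var(D) + 2ab·Cov(T, D) with a = 3.8, b = 7.
Independence gives Cov(T, D) = 0.
= 3.8²·20.9 + 7²·92 + 2·3.8·7·0
= 301.796 + 4508 + 0 = 4809.796.

mean of B = -66.8, Var(B) = 4809.796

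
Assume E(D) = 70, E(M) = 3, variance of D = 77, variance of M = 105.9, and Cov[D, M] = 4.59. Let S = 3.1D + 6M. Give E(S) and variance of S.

E(S) = 3.1·E(D) + 6·E(M) = 3.1·70 + 6·3 = 235.
variance of S = a²·variance of D + b²·variance of M + 2ab·Cov[D, M] with a = 3.1, b = 6.
= 3.1²·77 + 6²·105.9 + 2·3.1·6·4.59
= 739.97 + 3812.4 + 170.748 = 4723.118.

E(S) = 235, variance of S = 4723.118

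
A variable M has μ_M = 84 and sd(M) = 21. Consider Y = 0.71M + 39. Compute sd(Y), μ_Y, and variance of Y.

Y = 0.71M + 39 is linear with a = 0.71, b = 39.
sd(Y) = |a|·sd(M) = |0.71|·21 = 14.91.
μ_Y = a·μ_M + b = 0.71·84 + 39 = 98.64.
variance of M = 21² = 441.
variance of Y = a²·variance of M = 0.71²·441 = 222.3081 (the additive constant 39 does not affect variance).

sd(Y) = 14.91, μ_Y = 98.64, variance of Y = 222.3081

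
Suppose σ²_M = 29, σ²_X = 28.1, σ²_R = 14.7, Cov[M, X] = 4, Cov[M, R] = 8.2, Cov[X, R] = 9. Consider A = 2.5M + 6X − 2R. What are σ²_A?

σ²_A = 1073.65

σ²_A = a²·σ²_M + b²·σ²_X + c²·σ²_R + 2ab·Cov[M, X] + 2ac·Cov[M, R] + 2bc·Cov[X, R], with a = 2.5, b = 6, c = -2.
= 181.25 + 1011.6 + 58.8 + 120 + (-82) + (-216)
= 1073.65.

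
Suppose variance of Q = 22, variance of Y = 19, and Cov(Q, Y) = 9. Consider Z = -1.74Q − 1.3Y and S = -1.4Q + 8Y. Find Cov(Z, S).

Cov(Z, S) = -252.908

By bilinearity, Cov(Z, S) = ac·variance of Q + bd·variance of Y + (ad+bc)·Cov(Q, Y), with a=-1.74, b=-1.3, c=-1.4, d=8.
ac·variance of Q = (-1.74)·(-1.4)·22 = 53.592
bd·variance of Y = (-1.3)·8·19 = -197.6
(ad+bc)·Cov(Q, Y) = (-12.1)·9 = -108.9
Cov(Z, S) = 53.592 + (-197.6) + (-108.9) = -252.908.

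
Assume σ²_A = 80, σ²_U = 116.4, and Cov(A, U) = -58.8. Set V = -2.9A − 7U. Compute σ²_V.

σ²_V = a²·σ²_A + b²·σ²_U + 2ab·Cov(A, U) with a = -2.9, b = -7.
= (-2.9)²·80 + (-7)²·116.4 + 2·(-2.9)·(-7)·(-58.8)
= 672.8 + 5703.6 + (-2387.28) = 3989.12.

σ²_V = 3989.12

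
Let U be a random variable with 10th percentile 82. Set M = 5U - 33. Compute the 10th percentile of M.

Since a = 5 > 0 the transformation is increasing, so the 10th percentile of M = a·(P_{10} of U) + b = 5·82 + (-33) = 377.

10th percentile of M = 377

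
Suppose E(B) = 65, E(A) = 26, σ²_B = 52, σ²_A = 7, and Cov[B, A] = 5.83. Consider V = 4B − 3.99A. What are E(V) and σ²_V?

E(V) = 4·E(B) + (-3.99)·E(A) = 4·65 + (-3.99)·26 = 156.26.
σ²_V = a²·σ²_B + b²·σ²_A + 2ab·Cov[B, A] with a = 4, b = -3.99.
= 4²·52 + (-3.99)²·7 + 2·4·(-3.99)·5.83
= 832 + 111.4407 + (-186.0936) = 757.3471.

E(V) = 156.26, σ²_V = 757.3471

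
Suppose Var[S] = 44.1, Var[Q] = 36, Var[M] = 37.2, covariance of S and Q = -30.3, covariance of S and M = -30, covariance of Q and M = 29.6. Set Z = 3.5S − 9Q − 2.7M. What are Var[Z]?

Var[Z] = 7641.873

Var[Z] = a²·Var[S] + b²·Var[Q] + c²·Var[M] + 2ab·covariance of S and Q + 2ac·covariance of S and M + 2bc·covariance of Q and M, with a = 3.5, b = -9, c = -2.7.
= 540.225 + 2916 + 271.188 + 1908.9 + 567 + 1438.56
= 7641.873.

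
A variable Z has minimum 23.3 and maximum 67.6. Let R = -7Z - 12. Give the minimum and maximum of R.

min(R) = -485.2, max(R) = -175.1

a = -7 < 0, so order reverses: min(R) = a·max(Z)+b = (-7)·67.6 + (-12) = -485.2; max(R) = a·min(Z)+b = (-7)·23.3 + (-12) = -175.1.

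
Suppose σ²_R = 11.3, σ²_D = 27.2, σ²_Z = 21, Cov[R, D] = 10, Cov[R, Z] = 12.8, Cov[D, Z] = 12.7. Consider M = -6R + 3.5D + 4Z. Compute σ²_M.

σ²_M = a²·σ²_R + b²·σ²_D + c²·σ²_Z + 2ab·Cov[R, D] + 2ac·Cov[R, Z] + 2bc·Cov[D, Z], with a = -6, b = 3.5, c = 4.
= 406.8 + 333.2 + 336 + (-420) + (-614.4) + 355.6
= 397.2.

σ²_M = 397.2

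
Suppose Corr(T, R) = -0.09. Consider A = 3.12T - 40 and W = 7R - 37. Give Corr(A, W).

Linear rescalings preserve correlation up to sign; here the slopes 3.12 and 7 have the same sign, so Corr(A, W) = Corr(T, R) = -0.09.

Corr(A, W) = -0.09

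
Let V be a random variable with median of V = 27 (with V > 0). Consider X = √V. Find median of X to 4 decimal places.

√V is monotone on this domain, so median of X = √(27) ≈ 5.1962.

median of X = 5.1962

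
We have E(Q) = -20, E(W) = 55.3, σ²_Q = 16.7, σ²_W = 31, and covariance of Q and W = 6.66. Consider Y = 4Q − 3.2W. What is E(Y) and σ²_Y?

E(Y) = -256.96, σ²_Y = 414.144

E(Y) = 4·E(Q) + (-3.2)·E(W) = 4·(-20) + (-3.2)·55.3 = -256.96.
σ²_Y = a²·σ²_Q + b²·σ²_W + 2ab·covariance of Q and W with a = 4, b = -3.2.
= 4²·16.7 + (-3.2)²·31 + 2·4·(-3.2)·6.66
= 267.2 + 317.44 + (-170.496) = 414.144.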